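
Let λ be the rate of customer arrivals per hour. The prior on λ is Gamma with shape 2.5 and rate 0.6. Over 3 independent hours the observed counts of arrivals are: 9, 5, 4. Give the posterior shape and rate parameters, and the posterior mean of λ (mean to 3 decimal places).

Posterior: Gamma(shape=20.5, rate=3.6); mean ≈ 5.694

Total count ∑xᵢ = 18 over n = 3 hours.
Gamma is conjugate to the Poisson likelihood: posterior is Gamma(shape = 2.5+18 = 20.5, rate = 0.6+3 = 3.6).
Posterior mean = shape/rate = 20.5/3.6 = 5.694.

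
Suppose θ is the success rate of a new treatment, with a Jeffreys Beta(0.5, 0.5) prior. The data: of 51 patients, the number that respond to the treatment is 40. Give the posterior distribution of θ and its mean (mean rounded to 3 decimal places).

Posterior: Beta(40.5, 11.5); mean ≈ 0.779

Observing 40 successes and 11 failures updates Beta(0.5, 0.5) by adding the success and failure counts to the two shape parameters: α = 0.5+40 = 40.5, β = 0.5+11 = 11.5.
E[θ | data] = 40.5/(40.5+11.5) = 0.779.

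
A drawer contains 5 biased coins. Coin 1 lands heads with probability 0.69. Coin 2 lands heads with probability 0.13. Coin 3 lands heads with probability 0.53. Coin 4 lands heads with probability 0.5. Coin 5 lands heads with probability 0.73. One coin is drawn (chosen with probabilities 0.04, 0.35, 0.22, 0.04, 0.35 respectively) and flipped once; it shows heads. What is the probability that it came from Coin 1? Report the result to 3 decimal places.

Tabulate prior·likelihood by source: [1] prior 0.04, lik 0.69, product 0.02760; [2] prior 0.35, lik 0.13, product 0.04550; [3] prior 0.22, lik 0.53, product 0.1166; [4] prior 0.04, lik 0.5, product 0.02000; [5] prior 0.35, lik 0.73, product 0.2555.
Normalizing constant = 0.46520; the posterior for Coin 1 is its product over the sum, 0.02760/0.46520 = 0.059.

Posterior probability ≈ 0.059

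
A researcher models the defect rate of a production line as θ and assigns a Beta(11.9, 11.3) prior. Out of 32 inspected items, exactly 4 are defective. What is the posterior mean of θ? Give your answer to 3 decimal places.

Observing 4 successes and 28 failures updates Beta(11.9, 11.3) by adding the success and failure counts to the two shape parameters: α = 11.9+4 = 15.9, β = 11.3+28 = 39.3.
E[θ | data] = 15.9/(15.9+39.3) = 0.288.

Posterior mean ≈ 0.288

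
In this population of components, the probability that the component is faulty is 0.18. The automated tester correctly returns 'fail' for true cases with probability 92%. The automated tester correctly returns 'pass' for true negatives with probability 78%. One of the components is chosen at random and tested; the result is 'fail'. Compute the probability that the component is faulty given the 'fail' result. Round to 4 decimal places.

Write H for 'the component is faulty'. Prior odds H:¬H = 0.18/0.82 = 0.21951. For the 'fail' outcome, the likelihood ratio is 0.92/0.22 = 4.1818.
Posterior odds = 0.21951 × 4.1818 = 0.91796, so P(H|E) = 0.91796/(1+0.91796) = 0.4786.

P(H | E) ≈ 0.4786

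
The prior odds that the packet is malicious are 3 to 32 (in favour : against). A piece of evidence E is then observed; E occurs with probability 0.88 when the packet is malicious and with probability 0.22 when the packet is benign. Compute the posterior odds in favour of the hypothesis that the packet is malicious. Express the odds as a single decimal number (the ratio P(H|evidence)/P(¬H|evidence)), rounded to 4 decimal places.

Posterior odds ≈ 0.3750

Prior odds = 3/32 = 0.093750.
Likelihood ratio for E = 0.88/0.22 = 4.0000.
Posterior odds = prior odds × LR = 0.37500.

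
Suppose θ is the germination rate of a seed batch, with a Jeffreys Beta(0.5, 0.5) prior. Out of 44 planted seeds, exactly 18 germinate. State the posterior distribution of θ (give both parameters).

The binomial likelihood is conjugate to the Beta prior: with 18 successes and 26 failures, the posterior is Beta(0.5+18, 0.5+26) = Beta(18.5, 26.5).

Posterior: Beta(18.5, 26.5)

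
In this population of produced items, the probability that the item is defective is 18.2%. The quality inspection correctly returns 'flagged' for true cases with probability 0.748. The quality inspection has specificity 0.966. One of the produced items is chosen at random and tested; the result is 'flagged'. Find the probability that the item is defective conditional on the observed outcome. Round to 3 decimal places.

P(H | E) ≈ 0.830

Write H for 'the item is defective'. Prior odds H:¬H = 0.182/0.818 = 0.22249. For the 'flagged' outcome, the likelihood ratio is 0.748/0.034 = 22.000.
Posterior odds = 0.22249 × 22.000 = 4.8949, so P(H|E) = 4.8949/(1+4.8949) = 0.830.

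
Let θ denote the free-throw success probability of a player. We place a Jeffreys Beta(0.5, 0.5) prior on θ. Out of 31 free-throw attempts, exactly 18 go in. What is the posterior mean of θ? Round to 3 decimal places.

Posterior mean ≈ 0.578

Observing 18 successes and 13 failures updates Beta(0.5, 0.5) by adding the success and failure counts to the two shape parameters: α = 0.5+18 = 18.5, β = 0.5+13 = 13.5.
E[θ | data] = 18.5/(18.5+13.5) = 0.578.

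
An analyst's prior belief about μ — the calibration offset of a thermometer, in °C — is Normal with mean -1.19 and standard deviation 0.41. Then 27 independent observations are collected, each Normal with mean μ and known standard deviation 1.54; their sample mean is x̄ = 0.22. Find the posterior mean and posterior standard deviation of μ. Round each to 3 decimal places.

Posterior mean ≈ -0.264; posterior SD ≈ 0.240

With known σ, the Normal prior is conjugate. Weight on the data is w = (n/σ²)/(n/σ² + 1/τ₀²) = 11.3847/(11.3847+5.94884) = 0.65680.
Posterior mean = w·x̄ + (1−w)·μ₀ = 0.65680·0.22 + 0.34320·-1.19 = -0.264. Posterior variance = 1/(11.3847+5.94884) = 0.0576916, so SD = 0.240.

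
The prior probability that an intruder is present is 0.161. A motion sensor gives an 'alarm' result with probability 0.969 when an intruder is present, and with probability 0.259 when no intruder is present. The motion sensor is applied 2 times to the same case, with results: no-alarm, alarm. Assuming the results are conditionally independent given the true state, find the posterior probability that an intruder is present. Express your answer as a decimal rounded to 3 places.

Let H be the event that an intruder is present; start with P(H) = 0.161. P('alarm'|H) = 0.969, P('alarm'|¬H) = 0.259.
Update on result 1 ('no-alarm'): P(H) ← 0.031·0.1610 / (0.031·0.1610 + 0.741·0.8390) = 0.0049910/0.62669 = 0.0080.
Update on result 2 ('alarm'): P(H) ← 0.969·0.0080 / (0.969·0.0080 + 0.259·0.9920) = 0.0077172/0.26465 = 0.0292.

Posterior P(H) ≈ 0.029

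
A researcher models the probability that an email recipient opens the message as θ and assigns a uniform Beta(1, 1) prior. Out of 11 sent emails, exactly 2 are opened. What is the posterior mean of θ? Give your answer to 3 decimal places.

Posterior mean ≈ 0.231

Observing 2 successes and 9 failures updates Beta(1, 1) by adding the success and failure counts to the two shape parameters: α = 1+2 = 3, β = 1+9 = 10.
Posterior mean = α/(α+β) = 3/13 = 0.231.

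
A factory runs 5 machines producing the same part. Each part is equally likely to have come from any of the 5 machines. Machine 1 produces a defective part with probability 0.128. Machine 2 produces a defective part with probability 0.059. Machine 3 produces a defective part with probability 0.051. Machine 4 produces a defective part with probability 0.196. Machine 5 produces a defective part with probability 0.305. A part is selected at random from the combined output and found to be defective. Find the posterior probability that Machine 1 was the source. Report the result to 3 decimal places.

Posterior probability ≈ 0.173

Tabulate prior·likelihood by source: [1] prior 0.2, lik 0.128, product 0.02560; [2] prior 0.2, lik 0.059, product 0.01180; [3] prior 0.2, lik 0.051, product 0.01020; [4] prior 0.2, lik 0.196, product 0.03920; [5] prior 0.2, lik 0.305, product 0.06100.
Normalizing constant = 0.14780; the posterior for Machine 1 is its product over the sum, 0.02560/0.14780 = 0.173.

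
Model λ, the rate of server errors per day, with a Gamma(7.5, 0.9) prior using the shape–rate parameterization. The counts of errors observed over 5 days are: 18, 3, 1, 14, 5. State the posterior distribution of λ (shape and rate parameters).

Posterior: Gamma(shape=48.5, rate=5.9)

Total count ∑xᵢ = 41 over n = 5 days.
Gamma is conjugate to the Poisson likelihood: posterior is Gamma(shape = 7.5+41 = 48.5, rate = 0.9+5 = 5.9).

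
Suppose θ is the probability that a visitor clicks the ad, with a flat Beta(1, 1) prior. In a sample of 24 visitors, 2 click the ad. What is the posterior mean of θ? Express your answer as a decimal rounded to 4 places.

Observing 2 successes and 22 failures updates Beta(1, 1) by adding the success and failure counts to the two shape parameters: α = 1+2 = 3, β = 1+22 = 23.
Posterior mean = α/(α+β) = 3/26 = 0.1154.

Posterior mean ≈ 0.1154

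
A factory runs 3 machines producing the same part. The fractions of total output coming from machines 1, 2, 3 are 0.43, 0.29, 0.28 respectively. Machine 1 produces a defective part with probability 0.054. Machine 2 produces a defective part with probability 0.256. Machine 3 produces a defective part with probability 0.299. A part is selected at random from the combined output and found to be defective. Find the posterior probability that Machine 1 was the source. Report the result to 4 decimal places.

Posterior probability ≈ 0.1282

Tabulate prior·likelihood by source: [1] prior 0.43, lik 0.054, product 0.02322; [2] prior 0.29, lik 0.256, product 0.07424; [3] prior 0.28, lik 0.299, product 0.08372.
Normalizing constant = 0.18118; the posterior for Machine 1 is its product over the sum, 0.02322/0.18118 = 0.1282.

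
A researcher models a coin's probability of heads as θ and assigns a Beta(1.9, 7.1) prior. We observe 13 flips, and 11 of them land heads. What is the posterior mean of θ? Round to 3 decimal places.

Observing 11 successes and 2 failures updates Beta(1.9, 7.1) by adding the success and failure counts to the two shape parameters: α = 1.9+11 = 12.9, β = 7.1+2 = 9.1.
Posterior mean = α/(α+β) = 12.9/22 = 0.586.

Posterior mean ≈ 0.586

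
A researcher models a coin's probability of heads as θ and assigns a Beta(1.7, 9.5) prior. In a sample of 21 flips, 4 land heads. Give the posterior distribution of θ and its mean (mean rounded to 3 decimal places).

Posterior: Beta(5.7, 26.5); mean ≈ 0.177

The binomial likelihood is conjugate to the Beta prior: with 4 successes and 17 failures, the posterior is Beta(1.7+4, 9.5+17) = Beta(5.7, 26.5).
Posterior mean = α/(α+β) = 5.7/32.2 = 0.177.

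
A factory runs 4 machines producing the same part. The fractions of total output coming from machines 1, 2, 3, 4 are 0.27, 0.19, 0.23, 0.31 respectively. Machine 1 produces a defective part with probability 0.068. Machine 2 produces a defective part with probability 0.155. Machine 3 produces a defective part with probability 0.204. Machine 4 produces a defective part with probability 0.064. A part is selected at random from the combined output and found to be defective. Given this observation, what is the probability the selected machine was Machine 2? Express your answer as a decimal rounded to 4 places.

P(defective|M1) = 0.068; P(defective|M2) = 0.155; P(defective|M3) = 0.204; P(defective|M4) = 0.064.
Prior × likelihood for each source: 0.27·0.068=0.01836, 0.19·0.155=0.02945, 0.23·0.204=0.04692, 0.31·0.064=0.01984. Summing gives P(defective) = 0.11457.
P(Machine 2 | defective) = 0.02945 / 0.11457 = 0.2570.

Posterior probability ≈ 0.2570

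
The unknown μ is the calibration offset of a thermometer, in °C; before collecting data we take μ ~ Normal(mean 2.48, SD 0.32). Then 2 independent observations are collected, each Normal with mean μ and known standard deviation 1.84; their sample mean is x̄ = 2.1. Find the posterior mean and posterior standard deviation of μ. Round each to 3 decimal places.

Prior precision 1/τ₀² = 1/0.32² = 9.76562; data precision n/σ² = 2/1.84² = 0.590737.
Posterior precision = 9.76562 + 0.590737 = 10.3564, giving posterior SD = 1/√10.3564 = 0.311.
Posterior mean = (9.76562·2.48 + 0.590737·2.1) / 10.3564 = 2.458.

Posterior mean ≈ 2.458; posterior SD ≈ 0.311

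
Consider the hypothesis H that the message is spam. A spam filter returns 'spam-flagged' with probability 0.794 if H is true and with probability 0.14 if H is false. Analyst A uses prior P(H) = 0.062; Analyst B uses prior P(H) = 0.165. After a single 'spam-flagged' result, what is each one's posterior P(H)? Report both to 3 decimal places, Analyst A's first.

P('+'|H) = 0.794, P('+'|¬H) = 0.14.
Analyst A: numerator 0.794·0.062 = 0.049228; evidence = 0.049228+0.14·0.938 = 0.18055; posterior = 0.273.
Analyst B: numerator 0.794·0.165 = 0.13101; evidence = 0.13101+0.14·0.835 = 0.24791; posterior = 0.528.

Analyst A: 0.273; Analyst B: 0.528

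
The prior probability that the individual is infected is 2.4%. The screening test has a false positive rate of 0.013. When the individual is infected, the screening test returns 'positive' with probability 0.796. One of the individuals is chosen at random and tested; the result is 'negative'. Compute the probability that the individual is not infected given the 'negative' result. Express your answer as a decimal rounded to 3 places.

Let H be the event that the individual is infected. P(H) = 0.024, so P(¬H) = 0.976. With E the 'negative' result, P(E|H) = 0.204 and P(E|¬H) = 0.987.
P(E) = 0.204·0.024 + 0.987·0.976 = 0.0048960 + 0.96331 = 0.96821.
By Bayes' theorem, P(H|E) = 0.0048960 / 0.96821 = 0.005. Hence P(¬H|E) = 1 − 0.005 = 0.995.

P(¬H | E) ≈ 0.995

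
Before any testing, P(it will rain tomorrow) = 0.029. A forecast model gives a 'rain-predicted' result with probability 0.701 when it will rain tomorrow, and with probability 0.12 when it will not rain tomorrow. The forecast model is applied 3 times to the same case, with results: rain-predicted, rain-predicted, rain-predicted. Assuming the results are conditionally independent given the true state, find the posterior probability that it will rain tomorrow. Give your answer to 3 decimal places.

Let H be the event that it will rain tomorrow; start with P(H) = 0.029. P('rain-predicted'|H) = 0.701, P('rain-predicted'|¬H) = 0.12.
Update on result 1 ('rain-predicted'): P(H) ← 0.701·0.0290 / (0.701·0.0290 + 0.12·0.9710) = 0.020329/0.13685 = 0.1486.
Update on result 2 ('rain-predicted'): P(H) ← 0.701·0.1486 / (0.701·0.1486 + 0.12·0.8514) = 0.10413/0.20631 = 0.5048.
Update on result 3 ('rain-predicted'): P(H) ← 0.701·0.5048 / (0.701·0.5048 + 0.12·0.4952) = 0.35383/0.41326 = 0.8562.

Posterior P(H) ≈ 0.856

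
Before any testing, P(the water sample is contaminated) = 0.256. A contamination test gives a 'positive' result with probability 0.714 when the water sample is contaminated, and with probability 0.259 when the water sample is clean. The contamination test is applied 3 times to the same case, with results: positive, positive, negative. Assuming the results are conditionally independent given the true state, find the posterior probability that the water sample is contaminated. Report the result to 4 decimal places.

Let H be the event that the water sample is contaminated; start with P(H) = 0.256. P('positive'|H) = 0.714, P('positive'|¬H) = 0.259.
Update on result 1 ('positive'): P(H) ← 0.714·0.2560 / (0.714·0.2560 + 0.259·0.7440) = 0.18278/0.37548 = 0.4868.
Update on result 2 ('positive'): P(H) ← 0.714·0.4868 / (0.714·0.4868 + 0.259·0.5132) = 0.34758/0.48049 = 0.7234.
Update on result 3 ('negative'): P(H) ← 0.286·0.7234 / (0.286·0.7234 + 0.741·0.2766) = 0.20688/0.41187 = 0.5023.

Posterior P(H) ≈ 0.5023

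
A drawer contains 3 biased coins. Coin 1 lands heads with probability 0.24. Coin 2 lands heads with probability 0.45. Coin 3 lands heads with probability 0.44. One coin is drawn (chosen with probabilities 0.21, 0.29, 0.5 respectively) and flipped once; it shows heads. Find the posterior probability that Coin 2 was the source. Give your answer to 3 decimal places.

Posterior probability ≈ 0.326

Tabulate prior·likelihood by source: [1] prior 0.21, lik 0.24, product 0.05040; [2] prior 0.29, lik 0.45, product 0.1305; [3] prior 0.5, lik 0.44, product 0.2200.
Normalizing constant = 0.40090; the posterior for Coin 2 is its product over the sum, 0.1305/0.40090 = 0.326.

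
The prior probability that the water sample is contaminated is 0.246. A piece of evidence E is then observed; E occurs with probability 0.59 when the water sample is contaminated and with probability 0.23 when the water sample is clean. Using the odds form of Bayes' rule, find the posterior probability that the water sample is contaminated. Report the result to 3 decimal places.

Prior odds = 0.246/(1−0.246) = 0.32626. In log-odds, ln(0.32626) = -1.1201.
Add log likelihood ratio: ln(2.5652) = 0.94204.
Posterior log-odds = -0.17802, so posterior odds = exp(-0.17802) = 0.83693. Converting, P(H|E) = 0.83693/1.8369 = 0.456.

Posterior probability ≈ 0.456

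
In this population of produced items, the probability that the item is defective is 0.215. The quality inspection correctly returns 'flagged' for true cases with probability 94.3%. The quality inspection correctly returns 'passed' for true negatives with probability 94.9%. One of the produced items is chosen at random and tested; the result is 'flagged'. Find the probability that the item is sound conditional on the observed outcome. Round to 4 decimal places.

Write H for 'the item is defective'. Prior odds H:¬H = 0.215/0.785 = 0.27389. For the 'flagged' outcome, the likelihood ratio is 0.943/0.051 = 18.490.
Posterior odds = 0.27389 × 18.490 = 5.0642, so P(H|E) = 5.0642/(1+5.0642) = 0.8351. Then P(¬H|E) = 1 − 0.8351 = 0.1649.

P(¬H | E) ≈ 0.1649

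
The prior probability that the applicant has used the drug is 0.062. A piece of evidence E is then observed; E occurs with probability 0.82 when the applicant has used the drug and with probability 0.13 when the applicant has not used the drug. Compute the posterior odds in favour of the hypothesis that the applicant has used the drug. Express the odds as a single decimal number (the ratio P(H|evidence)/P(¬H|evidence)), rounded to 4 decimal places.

Prior odds = 0.062/(1−0.062) = 0.066098. In log-odds, ln(0.066098) = -2.7166.
Add log likelihood ratio: ln(6.3077) = 1.8418.
Posterior log-odds = -0.87485, so posterior odds = exp(-0.87485) = 0.41693.

Posterior odds ≈ 0.4169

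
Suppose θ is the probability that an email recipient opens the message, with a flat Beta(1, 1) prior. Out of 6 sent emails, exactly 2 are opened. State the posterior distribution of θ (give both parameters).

The binomial likelihood is conjugate to the Beta prior: with 2 successes and 4 failures, the posterior is Beta(1+2, 1+4) = Beta(3, 5).

Posterior: Beta(3, 5)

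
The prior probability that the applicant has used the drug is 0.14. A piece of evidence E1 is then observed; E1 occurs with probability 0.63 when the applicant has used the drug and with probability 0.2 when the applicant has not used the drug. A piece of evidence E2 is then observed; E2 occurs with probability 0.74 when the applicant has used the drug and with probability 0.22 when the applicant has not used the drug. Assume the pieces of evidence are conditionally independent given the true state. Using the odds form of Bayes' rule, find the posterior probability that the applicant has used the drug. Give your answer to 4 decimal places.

Prior odds = 0.14/(1−0.14) = 0.16279.
Likelihood ratio for E1 = 0.63/0.2 = 3.1500.
Likelihood ratio for E2 = 0.74/0.22 = 3.3636.
Posterior odds = prior odds × LR₁ × LR₂ = 1.7248.
Posterior probability = odds/(1+odds) = 1.7248/2.7248 = 0.6330.

Posterior probability ≈ 0.6330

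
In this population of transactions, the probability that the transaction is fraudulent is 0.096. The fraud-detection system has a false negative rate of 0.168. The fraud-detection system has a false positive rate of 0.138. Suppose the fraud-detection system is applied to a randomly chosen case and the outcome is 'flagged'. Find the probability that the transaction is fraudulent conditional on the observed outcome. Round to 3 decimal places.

P(H | E) ≈ 0.390

Let H be the event that the transaction is fraudulent. P(H) = 0.096, so P(¬H) = 0.904. With E the 'flagged' result, P(E|H) = 0.832 and P(E|¬H) = 0.138.
P(E) = 0.832·0.096 + 0.138·0.904 = 0.079872 + 0.12475 = 0.20462.
By Bayes' theorem, P(H|E) = 0.079872 / 0.20462 = 0.390.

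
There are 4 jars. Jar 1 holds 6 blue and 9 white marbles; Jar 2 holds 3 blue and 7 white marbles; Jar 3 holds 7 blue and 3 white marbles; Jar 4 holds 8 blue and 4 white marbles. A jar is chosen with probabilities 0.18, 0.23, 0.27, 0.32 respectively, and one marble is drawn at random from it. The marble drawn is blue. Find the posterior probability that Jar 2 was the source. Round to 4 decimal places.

Posterior probability ≈ 0.1270

Tabulate prior·likelihood by source: [1] prior 0.18, lik 0.4, product 0.07200; [2] prior 0.23, lik 0.3, product 0.06900; [3] prior 0.27, lik 0.7, product 0.1890; [4] prior 0.32, lik 0.6667, product 0.2133.
Normalizing constant = 0.54333; the posterior for Jar 2 is its product over the sum, 0.06900/0.54333 = 0.1270.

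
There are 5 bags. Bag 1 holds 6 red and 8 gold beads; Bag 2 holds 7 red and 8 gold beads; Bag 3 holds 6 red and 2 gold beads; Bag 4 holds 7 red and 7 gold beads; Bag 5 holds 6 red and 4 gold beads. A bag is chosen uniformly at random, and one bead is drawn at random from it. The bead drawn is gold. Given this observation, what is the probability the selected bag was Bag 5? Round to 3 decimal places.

Posterior probability ≈ 0.177

P(gold|Bag 1) = 0.5714; P(gold|Bag 2) = 0.5333; P(gold|Bag 3) = 0.25; P(gold|Bag 4) = 0.5; P(gold|Bag 5) = 0.4.
Prior × likelihood for each source: 0.2·0.5714=0.1143, 0.2·0.5333=0.1067, 0.2·0.25=0.05000, 0.2·0.5=0.1000, 0.2·0.4=0.08000. Summing gives P(gold) = 0.45095.
P(Bag 5 | gold) = 0.08000 / 0.45095 = 0.177.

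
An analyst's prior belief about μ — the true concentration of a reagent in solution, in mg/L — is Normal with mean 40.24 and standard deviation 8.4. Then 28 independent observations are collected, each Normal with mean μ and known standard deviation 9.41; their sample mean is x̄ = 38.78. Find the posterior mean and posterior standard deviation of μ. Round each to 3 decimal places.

Posterior mean ≈ 38.843; posterior SD ≈ 1.740

Prior precision 1/τ₀² = 1/8.4² = 0.0141723; data precision n/σ² = 28/9.41² = 0.316212.
Posterior precision = 0.0141723 + 0.316212 = 0.330385, giving posterior SD = 1/√0.330385 = 1.740.
Posterior mean = (0.0141723·40.24 + 0.316212·38.78) / 0.330385 = 38.843.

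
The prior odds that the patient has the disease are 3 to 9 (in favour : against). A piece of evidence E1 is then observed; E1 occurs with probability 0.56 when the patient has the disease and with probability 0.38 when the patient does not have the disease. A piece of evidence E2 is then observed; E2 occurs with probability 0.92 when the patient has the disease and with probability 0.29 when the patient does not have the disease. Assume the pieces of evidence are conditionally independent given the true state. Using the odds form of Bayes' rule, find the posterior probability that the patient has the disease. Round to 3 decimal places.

Posterior probability ≈ 0.609

Prior odds = 3/9 = 0.33333. In log-odds, ln(0.33333) = -1.0986.
Add log likelihood ratios: ln(1.4737) + ln(3.1724) = 1.5423.
Posterior log-odds = 0.44365, so posterior odds = exp(0.44365) = 1.5584. Converting, P(H|E) = 1.5584/2.5584 = 0.609.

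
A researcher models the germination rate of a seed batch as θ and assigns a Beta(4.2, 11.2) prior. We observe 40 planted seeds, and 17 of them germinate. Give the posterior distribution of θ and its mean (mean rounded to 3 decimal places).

Posterior: Beta(21.2, 34.2); mean ≈ 0.383

The binomial likelihood is conjugate to the Beta prior: with 17 successes and 23 failures, the posterior is Beta(4.2+17, 11.2+23) = Beta(21.2, 34.2).
E[θ | data] = 21.2/(21.2+34.2) = 0.383.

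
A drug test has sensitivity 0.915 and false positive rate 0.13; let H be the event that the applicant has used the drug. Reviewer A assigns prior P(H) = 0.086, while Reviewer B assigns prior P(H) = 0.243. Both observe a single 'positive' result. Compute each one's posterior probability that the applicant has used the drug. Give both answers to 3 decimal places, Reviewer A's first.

Reviewer A: 0.398; Reviewer B: 0.693

P('+'|H) = 0.915, P('+'|¬H) = 0.13.
Reviewer A: numerator 0.915·0.086 = 0.078690; evidence = 0.078690+0.13·0.914 = 0.19751; posterior = 0.398.
Reviewer B: numerator 0.915·0.243 = 0.22235; evidence = 0.22235+0.13·0.757 = 0.32076; posterior = 0.693.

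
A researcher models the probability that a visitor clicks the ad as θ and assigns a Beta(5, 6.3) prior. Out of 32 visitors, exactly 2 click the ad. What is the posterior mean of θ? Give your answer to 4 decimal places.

Posterior mean ≈ 0.1617

Observing 2 successes and 30 failures updates Beta(5, 6.3) by adding the success and failure counts to the two shape parameters: α = 5+2 = 7, β = 6.3+30 = 36.3.
E[θ | data] = 7/(7+36.3) = 0.1617.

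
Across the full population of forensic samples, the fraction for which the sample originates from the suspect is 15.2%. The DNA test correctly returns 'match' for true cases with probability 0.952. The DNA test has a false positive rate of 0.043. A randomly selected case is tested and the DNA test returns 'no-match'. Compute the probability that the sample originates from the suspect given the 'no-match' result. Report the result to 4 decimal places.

Write H for 'the sample originates from the suspect'. Prior odds H:¬H = 0.152/0.848 = 0.17925. For the 'no-match' outcome, the likelihood ratio is 0.048/0.957 = 0.050157.
Posterior odds = 0.17925 × 0.050157 = 0.0089904, so P(H|E) = 0.0089904/(1+0.0089904) = 0.0089.

P(H | E) ≈ 0.0089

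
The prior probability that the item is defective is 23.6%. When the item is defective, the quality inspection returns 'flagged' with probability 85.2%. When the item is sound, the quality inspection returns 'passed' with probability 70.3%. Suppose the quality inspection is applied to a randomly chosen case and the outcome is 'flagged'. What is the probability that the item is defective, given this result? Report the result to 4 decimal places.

P(H | E) ≈ 0.4698

Let H be the event that the item is defective. P(H) = 0.236, so P(¬H) = 0.764. With E the 'flagged' result, P(E|H) = 0.852 and P(E|¬H) = 0.297.
P(E) = 0.852·0.236 + 0.297·0.764 = 0.20107 + 0.22691 = 0.42798.
By Bayes' theorem, P(H|E) = 0.20107 / 0.42798 = 0.4698.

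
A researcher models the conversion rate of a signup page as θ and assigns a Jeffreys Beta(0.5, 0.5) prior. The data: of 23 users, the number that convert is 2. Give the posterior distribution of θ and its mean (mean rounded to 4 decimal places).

Posterior: Beta(2.5, 21.5); mean ≈ 0.1042

The binomial likelihood is conjugate to the Beta prior: with 2 successes and 21 failures, the posterior is Beta(0.5+2, 0.5+21) = Beta(2.5, 21.5).
Posterior mean = α/(α+β) = 2.5/24 = 0.1042.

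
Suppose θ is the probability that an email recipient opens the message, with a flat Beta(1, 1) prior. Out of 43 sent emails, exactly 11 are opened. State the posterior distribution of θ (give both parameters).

Posterior: Beta(12, 33)

The binomial likelihood is conjugate to the Beta prior: with 11 successes and 32 failures, the posterior is Beta(1+11, 1+32) = Beta(12, 33).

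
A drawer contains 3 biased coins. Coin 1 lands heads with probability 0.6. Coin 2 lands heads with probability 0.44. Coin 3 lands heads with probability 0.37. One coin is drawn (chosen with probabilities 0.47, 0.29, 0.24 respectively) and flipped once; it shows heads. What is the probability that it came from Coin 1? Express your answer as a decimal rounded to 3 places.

Posterior probability ≈ 0.566

Tabulate prior·likelihood by source: [1] prior 0.47, lik 0.6, product 0.2820; [2] prior 0.29, lik 0.44, product 0.1276; [3] prior 0.24, lik 0.37, product 0.08880.
Normalizing constant = 0.49840; the posterior for Coin 1 is its product over the sum, 0.2820/0.49840 = 0.566.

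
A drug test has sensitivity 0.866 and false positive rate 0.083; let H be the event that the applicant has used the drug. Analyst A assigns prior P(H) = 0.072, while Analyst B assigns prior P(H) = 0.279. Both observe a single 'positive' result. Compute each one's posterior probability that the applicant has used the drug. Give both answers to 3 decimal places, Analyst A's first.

Analyst A: 0.447; Analyst B: 0.801

The likelihood ratio for a 'positive' result is 0.866/0.083 = 10.434.
Analyst A: prior odds 0.072/0.928 = 0.077586; posterior odds 0.80951; posterior probability 0.447.
Analyst B: prior odds 0.279/0.721 = 0.38696; posterior odds 4.0375; posterior probability 0.801.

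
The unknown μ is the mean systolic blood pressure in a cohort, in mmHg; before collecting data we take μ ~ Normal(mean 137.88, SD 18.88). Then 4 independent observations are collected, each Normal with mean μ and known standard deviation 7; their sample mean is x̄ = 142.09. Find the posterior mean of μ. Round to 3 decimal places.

Posterior mean ≈ 141.950

Prior precision 1/τ₀² = 1/18.88² = 0.00280541; data precision n/σ² = 4/7² = 0.0816327.
Posterior precision = 0.00280541 + 0.0816327 = 0.0844381.
Posterior mean = (0.00280541·137.88 + 0.0816327·142.09) / 0.0844381 = 141.950.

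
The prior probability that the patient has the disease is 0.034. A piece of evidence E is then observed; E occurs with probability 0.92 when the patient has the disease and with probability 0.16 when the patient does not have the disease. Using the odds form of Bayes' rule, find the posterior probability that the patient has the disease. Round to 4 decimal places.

Posterior probability ≈ 0.1683

Prior odds = 0.034/(1−0.034) = 0.035197.
Likelihood ratio for E = 0.92/0.16 = 5.7500.
Posterior odds = prior odds × LR = 0.20238.
Posterior probability = odds/(1+odds) = 0.20238/1.2024 = 0.1683.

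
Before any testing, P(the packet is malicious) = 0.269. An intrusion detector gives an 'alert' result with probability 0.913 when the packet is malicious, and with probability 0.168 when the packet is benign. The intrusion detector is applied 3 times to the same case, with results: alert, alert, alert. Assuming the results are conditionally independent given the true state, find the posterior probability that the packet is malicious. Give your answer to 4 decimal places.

Posterior P(H) ≈ 0.9834

Let H be the event that the packet is malicious; start with P(H) = 0.269. P('alert'|H) = 0.913, P('alert'|¬H) = 0.168.
Update on result 1 ('alert'): P(H) ← 0.913·0.2690 / (0.913·0.2690 + 0.168·0.7310) = 0.24560/0.36841 = 0.6666.
Update on result 2 ('alert'): P(H) ← 0.913·0.6666 / (0.913·0.6666 + 0.168·0.3334) = 0.60865/0.66465 = 0.9157.
Update on result 3 ('alert'): P(H) ← 0.913·0.9157 / (0.913·0.9157 + 0.168·0.0843) = 0.83607/0.85023 = 0.9834.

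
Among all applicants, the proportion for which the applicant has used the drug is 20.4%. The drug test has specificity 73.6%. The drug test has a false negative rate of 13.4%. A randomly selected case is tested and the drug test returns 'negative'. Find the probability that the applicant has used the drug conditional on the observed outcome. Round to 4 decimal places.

P(H | E) ≈ 0.0446

Let H be the event that the applicant has used the drug. P(H) = 0.204, so P(¬H) = 0.796. With E the 'negative' result, P(E|H) = 0.134 and P(E|¬H) = 0.736.
P(E) = 0.134·0.204 + 0.736·0.796 = 0.027336 + 0.58586 = 0.61319.
By Bayes' theorem, P(H|E) = 0.027336 / 0.61319 = 0.0446.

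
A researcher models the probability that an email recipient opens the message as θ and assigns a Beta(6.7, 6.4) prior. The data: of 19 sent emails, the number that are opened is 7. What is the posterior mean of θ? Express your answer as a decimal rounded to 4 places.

Posterior mean ≈ 0.4268

The binomial likelihood is conjugate to the Beta prior: with 7 successes and 12 failures, the posterior is Beta(6.7+7, 6.4+12) = Beta(13.7, 18.4).
Posterior mean = α/(α+β) = 13.7/32.1 = 0.4268.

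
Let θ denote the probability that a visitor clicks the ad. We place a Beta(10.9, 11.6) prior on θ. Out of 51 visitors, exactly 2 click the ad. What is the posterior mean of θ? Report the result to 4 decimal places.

Posterior mean ≈ 0.1755

Observing 2 successes and 49 failures updates Beta(10.9, 11.6) by adding the success and failure counts to the two shape parameters: α = 10.9+2 = 12.9, β = 11.6+49 = 60.6.
Posterior mean = α/(α+β) = 12.9/73.5 = 0.1755.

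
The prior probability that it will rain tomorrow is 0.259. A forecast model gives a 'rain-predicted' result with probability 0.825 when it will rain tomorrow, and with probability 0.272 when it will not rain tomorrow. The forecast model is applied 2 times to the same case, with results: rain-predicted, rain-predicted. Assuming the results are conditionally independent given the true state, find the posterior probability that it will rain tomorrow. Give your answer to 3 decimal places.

Let H be the event that it will rain tomorrow; start with P(H) = 0.259. P('rain-predicted'|H) = 0.825, P('rain-predicted'|¬H) = 0.272.
Update on result 1 ('rain-predicted'): P(H) ← 0.825·0.2590 / (0.825·0.2590 + 0.272·0.7410) = 0.21368/0.41523 = 0.5146.
Update on result 2 ('rain-predicted'): P(H) ← 0.825·0.5146 / (0.825·0.5146 + 0.272·0.4854) = 0.42454/0.55657 = 0.7628.

Posterior P(H) ≈ 0.763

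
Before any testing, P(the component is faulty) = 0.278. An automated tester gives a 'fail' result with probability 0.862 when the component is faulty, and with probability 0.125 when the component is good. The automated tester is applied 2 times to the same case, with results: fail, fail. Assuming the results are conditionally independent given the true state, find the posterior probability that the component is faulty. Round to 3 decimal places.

Let H be the event that the component is faulty; start with P(H) = 0.278. P('fail'|H) = 0.862, P('fail'|¬H) = 0.125.
Update on result 1 ('fail'): P(H) ← 0.862·0.2780 / (0.862·0.2780 + 0.125·0.7220) = 0.23964/0.32989 = 0.7264.
Update on result 2 ('fail'): P(H) ← 0.862·0.7264 / (0.862·0.7264 + 0.125·0.2736) = 0.62617/0.66037 = 0.9482.

Posterior P(H) ≈ 0.948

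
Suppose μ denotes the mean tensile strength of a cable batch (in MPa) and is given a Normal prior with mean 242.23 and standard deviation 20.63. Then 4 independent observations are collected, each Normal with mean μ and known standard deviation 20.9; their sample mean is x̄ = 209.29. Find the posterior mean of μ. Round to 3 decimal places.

Posterior mean ≈ 216.016

With known σ, the Normal prior is conjugate. Weight on the data is w = (n/σ²)/(n/σ² + 1/τ₀²) = 0.00915730/(0.00915730+0.00234964) = 0.79581.
Posterior mean = w·x̄ + (1−w)·μ₀ = 0.79581·209.29 + 0.20419·242.23 = 216.016.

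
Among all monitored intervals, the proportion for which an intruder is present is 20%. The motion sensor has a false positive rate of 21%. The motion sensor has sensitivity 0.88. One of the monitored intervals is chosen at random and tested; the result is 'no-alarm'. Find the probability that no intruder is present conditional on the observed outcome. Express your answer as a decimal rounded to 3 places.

Let H be the event that an intruder is present. P(H) = 0.2, so P(¬H) = 0.8. With E the 'no-alarm' result, P(E|H) = 0.12 and P(E|¬H) = 0.79.
P(E) = 0.12·0.2 + 0.79·0.8 = 0.024000 + 0.63200 = 0.65600.
By Bayes' theorem, P(H|E) = 0.024000 / 0.65600 = 0.037. Hence P(¬H|E) = 1 − 0.037 = 0.963.

P(¬H | E) ≈ 0.963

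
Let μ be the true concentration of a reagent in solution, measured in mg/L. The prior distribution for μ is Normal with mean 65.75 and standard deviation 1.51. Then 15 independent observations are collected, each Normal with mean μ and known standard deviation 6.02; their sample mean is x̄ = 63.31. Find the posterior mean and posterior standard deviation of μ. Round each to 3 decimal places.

Prior precision 1/τ₀² = 1/1.51² = 0.438577; data precision n/σ² = 15/6.02² = 0.413903.
Posterior precision = 0.438577 + 0.413903 = 0.852480, giving posterior SD = 1/√0.852480 = 1.083.
Posterior mean = (0.438577·65.75 + 0.413903·63.31) / 0.852480 = 64.565.

Posterior mean ≈ 64.565; posterior SD ≈ 1.083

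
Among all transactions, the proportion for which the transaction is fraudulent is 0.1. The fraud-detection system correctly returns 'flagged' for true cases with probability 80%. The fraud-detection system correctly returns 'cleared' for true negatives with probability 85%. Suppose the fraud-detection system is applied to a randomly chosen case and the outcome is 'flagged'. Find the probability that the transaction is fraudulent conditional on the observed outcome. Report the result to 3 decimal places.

Write H for 'the transaction is fraudulent'. Prior odds H:¬H = 0.1/0.9 = 0.11111. For the 'flagged' outcome, the likelihood ratio is 0.8/0.15 = 5.3333.
Posterior odds = 0.11111 × 5.3333 = 0.59259, so P(H|E) = 0.59259/(1+0.59259) = 0.372.

P(H | E) ≈ 0.372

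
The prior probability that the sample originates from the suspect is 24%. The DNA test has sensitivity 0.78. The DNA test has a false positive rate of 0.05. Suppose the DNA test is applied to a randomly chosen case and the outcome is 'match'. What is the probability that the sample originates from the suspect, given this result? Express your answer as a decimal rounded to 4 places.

Let H be the event that the sample originates from the suspect. P(H) = 0.24, so P(¬H) = 0.76. With E the 'match' result, P(E|H) = 0.78 and P(E|¬H) = 0.05.
P(E) = 0.78·0.24 + 0.05·0.76 = 0.18720 + 0.038000 = 0.22520.
By Bayes' theorem, P(H|E) = 0.18720 / 0.22520 = 0.8313.

P(H | E) ≈ 0.8313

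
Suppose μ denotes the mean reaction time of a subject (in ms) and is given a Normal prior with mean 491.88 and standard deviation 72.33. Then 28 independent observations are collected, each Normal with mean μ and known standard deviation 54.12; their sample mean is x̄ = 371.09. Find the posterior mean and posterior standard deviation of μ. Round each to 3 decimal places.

Prior precision 1/τ₀² = 1/72.33² = 0.00019115; data precision n/σ² = 28/54.12² = 0.00955966.
Posterior precision = 0.00019115 + 0.00955966 = 0.00975081, giving posterior SD = 1/√0.00975081 = 10.127.
Posterior mean = (0.00019115·491.88 + 0.00955966·371.09) / 0.00975081 = 373.458.

Posterior mean ≈ 373.458; posterior SD ≈ 10.127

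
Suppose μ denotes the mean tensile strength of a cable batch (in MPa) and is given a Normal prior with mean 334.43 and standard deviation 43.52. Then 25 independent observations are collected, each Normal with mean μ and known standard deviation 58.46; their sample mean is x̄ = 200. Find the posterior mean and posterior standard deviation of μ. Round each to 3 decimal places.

With known σ, the Normal prior is conjugate. Weight on the data is w = (n/σ²)/(n/σ² + 1/τ₀²) = 0.00731514/(0.00731514+0.00052799) = 0.93268.
Posterior mean = w·x̄ + (1−w)·μ₀ = 0.93268·200 + 0.067318·334.43 = 209.050. Posterior variance = 1/(0.00731514+0.00052799) = 127.500, so SD = 11.292.

Posterior mean ≈ 209.050; posterior SD ≈ 11.292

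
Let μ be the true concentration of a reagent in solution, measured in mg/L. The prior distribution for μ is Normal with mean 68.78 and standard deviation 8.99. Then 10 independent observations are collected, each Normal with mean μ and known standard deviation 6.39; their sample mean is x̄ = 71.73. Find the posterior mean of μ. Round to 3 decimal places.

With known σ, the Normal prior is conjugate. Weight on the data is w = (n/σ²)/(n/σ² + 1/τ₀²) = 0.244905/(0.244905+0.0123732) = 0.95191.
Posterior mean = w·x̄ + (1−w)·μ₀ = 0.95191·71.73 + 0.048092·68.78 = 71.588.

Posterior mean ≈ 71.588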